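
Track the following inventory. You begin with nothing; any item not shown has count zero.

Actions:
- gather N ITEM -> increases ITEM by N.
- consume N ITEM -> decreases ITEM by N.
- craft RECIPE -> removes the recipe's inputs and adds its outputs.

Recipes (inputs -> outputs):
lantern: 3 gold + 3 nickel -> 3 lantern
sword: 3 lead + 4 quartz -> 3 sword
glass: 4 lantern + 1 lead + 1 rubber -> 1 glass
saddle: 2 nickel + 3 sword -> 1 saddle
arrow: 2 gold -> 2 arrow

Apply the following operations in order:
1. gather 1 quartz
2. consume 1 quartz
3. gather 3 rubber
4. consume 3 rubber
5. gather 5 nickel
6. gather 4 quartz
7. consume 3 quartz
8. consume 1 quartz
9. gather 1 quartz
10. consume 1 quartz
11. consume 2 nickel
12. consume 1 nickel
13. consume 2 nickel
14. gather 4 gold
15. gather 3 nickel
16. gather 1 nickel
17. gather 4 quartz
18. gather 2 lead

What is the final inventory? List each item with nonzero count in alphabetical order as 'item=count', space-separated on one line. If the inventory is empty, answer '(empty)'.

Answer: gold=4 lead=2 nickel=4 quartz=4

Derivation:
After 1 (gather 1 quartz): quartz=1
After 2 (consume 1 quartz): (empty)
After 3 (gather 3 rubber): rubber=3
After 4 (consume 3 rubber): (empty)
After 5 (gather 5 nickel): nickel=5
After 6 (gather 4 quartz): nickel=5 quartz=4
After 7 (consume 3 quartz): nickel=5 quartz=1
After 8 (consume 1 quartz): nickel=5
After 9 (gather 1 quartz): nickel=5 quartz=1
After 10 (consume 1 quartz): nickel=5
After 11 (consume 2 nickel): nickel=3
After 12 (consume 1 nickel): nickel=2
After 13 (consume 2 nickel): (empty)
After 14 (gather 4 gold): gold=4
After 15 (gather 3 nickel): gold=4 nickel=3
After 16 (gather 1 nickel): gold=4 nickel=4
After 17 (gather 4 quartz): gold=4 nickel=4 quartz=4
After 18 (gather 2 lead): gold=4 lead=2 nickel=4 quartz=4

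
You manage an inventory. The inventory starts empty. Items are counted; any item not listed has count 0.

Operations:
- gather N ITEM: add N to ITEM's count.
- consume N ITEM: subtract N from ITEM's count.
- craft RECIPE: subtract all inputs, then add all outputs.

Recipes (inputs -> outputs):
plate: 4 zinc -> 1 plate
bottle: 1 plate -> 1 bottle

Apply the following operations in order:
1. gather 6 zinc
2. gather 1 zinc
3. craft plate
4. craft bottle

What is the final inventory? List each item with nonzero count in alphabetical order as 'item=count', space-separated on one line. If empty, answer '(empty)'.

Answer: bottle=1 zinc=3

Derivation:
After 1 (gather 6 zinc): zinc=6
After 2 (gather 1 zinc): zinc=7
After 3 (craft plate): plate=1 zinc=3
After 4 (craft bottle): bottle=1 zinc=3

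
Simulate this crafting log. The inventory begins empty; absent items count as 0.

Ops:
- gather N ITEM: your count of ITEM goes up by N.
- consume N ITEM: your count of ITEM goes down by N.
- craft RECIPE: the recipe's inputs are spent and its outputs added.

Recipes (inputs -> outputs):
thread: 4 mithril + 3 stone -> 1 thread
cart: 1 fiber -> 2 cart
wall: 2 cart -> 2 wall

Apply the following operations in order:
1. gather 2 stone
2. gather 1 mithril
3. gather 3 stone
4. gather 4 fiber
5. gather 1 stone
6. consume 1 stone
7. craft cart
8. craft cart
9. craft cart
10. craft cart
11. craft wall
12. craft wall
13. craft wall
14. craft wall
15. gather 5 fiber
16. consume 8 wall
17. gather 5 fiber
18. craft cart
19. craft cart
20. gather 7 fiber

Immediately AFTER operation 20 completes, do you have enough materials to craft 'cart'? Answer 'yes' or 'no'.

After 1 (gather 2 stone): stone=2
After 2 (gather 1 mithril): mithril=1 stone=2
After 3 (gather 3 stone): mithril=1 stone=5
After 4 (gather 4 fiber): fiber=4 mithril=1 stone=5
After 5 (gather 1 stone): fiber=4 mithril=1 stone=6
After 6 (consume 1 stone): fiber=4 mithril=1 stone=5
After 7 (craft cart): cart=2 fiber=3 mithril=1 stone=5
After 8 (craft cart): cart=4 fiber=2 mithril=1 stone=5
After 9 (craft cart): cart=6 fiber=1 mithril=1 stone=5
After 10 (craft cart): cart=8 mithril=1 stone=5
After 11 (craft wall): cart=6 mithril=1 stone=5 wall=2
After 12 (craft wall): cart=4 mithril=1 stone=5 wall=4
After 13 (craft wall): cart=2 mithril=1 stone=5 wall=6
After 14 (craft wall): mithril=1 stone=5 wall=8
After 15 (gather 5 fiber): fiber=5 mithril=1 stone=5 wall=8
After 16 (consume 8 wall): fiber=5 mithril=1 stone=5
After 17 (gather 5 fiber): fiber=10 mithril=1 stone=5
After 18 (craft cart): cart=2 fiber=9 mithril=1 stone=5
After 19 (craft cart): cart=4 fiber=8 mithril=1 stone=5
After 20 (gather 7 fiber): cart=4 fiber=15 mithril=1 stone=5

Answer: yes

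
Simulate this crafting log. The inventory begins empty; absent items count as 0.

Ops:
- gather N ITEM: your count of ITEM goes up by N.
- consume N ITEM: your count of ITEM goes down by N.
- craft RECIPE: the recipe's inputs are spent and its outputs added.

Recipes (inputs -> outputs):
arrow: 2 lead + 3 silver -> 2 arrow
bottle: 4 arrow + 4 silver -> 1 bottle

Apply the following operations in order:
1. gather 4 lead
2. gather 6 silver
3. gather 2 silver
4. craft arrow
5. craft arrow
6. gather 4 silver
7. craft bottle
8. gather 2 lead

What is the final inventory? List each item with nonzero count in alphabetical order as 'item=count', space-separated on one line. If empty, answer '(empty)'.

After 1 (gather 4 lead): lead=4
After 2 (gather 6 silver): lead=4 silver=6
After 3 (gather 2 silver): lead=4 silver=8
After 4 (craft arrow): arrow=2 lead=2 silver=5
After 5 (craft arrow): arrow=4 silver=2
After 6 (gather 4 silver): arrow=4 silver=6
After 7 (craft bottle): bottle=1 silver=2
After 8 (gather 2 lead): bottle=1 lead=2 silver=2

Answer: bottle=1 lead=2 silver=2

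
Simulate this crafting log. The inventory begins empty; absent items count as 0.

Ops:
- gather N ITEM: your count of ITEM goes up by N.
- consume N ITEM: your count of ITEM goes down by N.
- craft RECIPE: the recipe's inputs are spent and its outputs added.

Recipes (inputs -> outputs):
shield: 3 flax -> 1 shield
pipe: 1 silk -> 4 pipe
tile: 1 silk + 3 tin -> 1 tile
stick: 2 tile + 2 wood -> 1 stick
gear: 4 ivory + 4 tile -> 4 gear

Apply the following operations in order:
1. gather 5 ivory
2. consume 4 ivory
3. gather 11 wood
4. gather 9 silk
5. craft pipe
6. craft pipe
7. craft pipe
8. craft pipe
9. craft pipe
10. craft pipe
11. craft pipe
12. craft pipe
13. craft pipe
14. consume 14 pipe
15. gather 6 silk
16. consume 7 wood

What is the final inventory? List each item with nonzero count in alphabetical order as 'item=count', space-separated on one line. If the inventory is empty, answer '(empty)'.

Answer: ivory=1 pipe=22 silk=6 wood=4

Derivation:
After 1 (gather 5 ivory): ivory=5
After 2 (consume 4 ivory): ivory=1
After 3 (gather 11 wood): ivory=1 wood=11
After 4 (gather 9 silk): ivory=1 silk=9 wood=11
After 5 (craft pipe): ivory=1 pipe=4 silk=8 wood=11
After 6 (craft pipe): ivory=1 pipe=8 silk=7 wood=11
After 7 (craft pipe): ivory=1 pipe=12 silk=6 wood=11
After 8 (craft pipe): ivory=1 pipe=16 silk=5 wood=11
After 9 (craft pipe): ivory=1 pipe=20 silk=4 wood=11
After 10 (craft pipe): ivory=1 pipe=24 silk=3 wood=11
After 11 (craft pipe): ivory=1 pipe=28 silk=2 wood=11
After 12 (craft pipe): ivory=1 pipe=32 silk=1 wood=11
After 13 (craft pipe): ivory=1 pipe=36 wood=11
After 14 (consume 14 pipe): ivory=1 pipe=22 wood=11
After 15 (gather 6 silk): ivory=1 pipe=22 silk=6 wood=11
After 16 (consume 7 wood): ivory=1 pipe=22 silk=6 wood=4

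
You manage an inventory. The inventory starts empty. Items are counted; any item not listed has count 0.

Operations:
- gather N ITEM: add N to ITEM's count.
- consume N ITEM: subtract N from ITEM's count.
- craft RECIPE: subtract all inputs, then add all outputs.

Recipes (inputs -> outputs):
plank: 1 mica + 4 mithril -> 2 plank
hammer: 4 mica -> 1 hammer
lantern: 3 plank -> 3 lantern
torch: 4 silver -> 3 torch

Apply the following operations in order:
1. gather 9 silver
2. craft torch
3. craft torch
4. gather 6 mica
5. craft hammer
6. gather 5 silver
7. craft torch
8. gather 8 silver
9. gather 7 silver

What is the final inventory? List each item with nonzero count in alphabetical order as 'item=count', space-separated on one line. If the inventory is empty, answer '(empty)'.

Answer: hammer=1 mica=2 silver=17 torch=9

Derivation:
After 1 (gather 9 silver): silver=9
After 2 (craft torch): silver=5 torch=3
After 3 (craft torch): silver=1 torch=6
After 4 (gather 6 mica): mica=6 silver=1 torch=6
After 5 (craft hammer): hammer=1 mica=2 silver=1 torch=6
After 6 (gather 5 silver): hammer=1 mica=2 silver=6 torch=6
After 7 (craft torch): hammer=1 mica=2 silver=2 torch=9
After 8 (gather 8 silver): hammer=1 mica=2 silver=10 torch=9
After 9 (gather 7 silver): hammer=1 mica=2 silver=17 torch=9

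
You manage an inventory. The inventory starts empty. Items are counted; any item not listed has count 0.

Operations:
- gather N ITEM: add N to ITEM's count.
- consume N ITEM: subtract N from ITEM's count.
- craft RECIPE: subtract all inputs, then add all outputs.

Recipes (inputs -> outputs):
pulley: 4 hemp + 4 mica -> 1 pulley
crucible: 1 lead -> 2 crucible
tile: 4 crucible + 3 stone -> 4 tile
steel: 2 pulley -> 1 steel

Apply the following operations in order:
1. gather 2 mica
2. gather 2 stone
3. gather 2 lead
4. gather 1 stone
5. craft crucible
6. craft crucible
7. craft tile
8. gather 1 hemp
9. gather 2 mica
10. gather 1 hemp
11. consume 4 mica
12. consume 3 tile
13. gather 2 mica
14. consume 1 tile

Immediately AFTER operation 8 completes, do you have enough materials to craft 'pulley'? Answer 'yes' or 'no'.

After 1 (gather 2 mica): mica=2
After 2 (gather 2 stone): mica=2 stone=2
After 3 (gather 2 lead): lead=2 mica=2 stone=2
After 4 (gather 1 stone): lead=2 mica=2 stone=3
After 5 (craft crucible): crucible=2 lead=1 mica=2 stone=3
After 6 (craft crucible): crucible=4 mica=2 stone=3
After 7 (craft tile): mica=2 tile=4
After 8 (gather 1 hemp): hemp=1 mica=2 tile=4

Answer: no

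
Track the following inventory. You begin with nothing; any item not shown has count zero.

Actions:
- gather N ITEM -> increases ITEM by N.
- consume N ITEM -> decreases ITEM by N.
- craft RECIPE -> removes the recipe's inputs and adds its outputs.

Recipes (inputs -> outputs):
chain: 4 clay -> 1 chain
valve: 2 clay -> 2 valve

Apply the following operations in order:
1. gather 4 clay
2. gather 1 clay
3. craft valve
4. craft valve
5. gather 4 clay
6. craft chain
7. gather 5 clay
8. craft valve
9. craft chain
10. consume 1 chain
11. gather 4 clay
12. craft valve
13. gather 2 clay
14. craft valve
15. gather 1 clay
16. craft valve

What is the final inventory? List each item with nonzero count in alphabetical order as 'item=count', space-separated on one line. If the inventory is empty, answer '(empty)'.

Answer: chain=1 clay=1 valve=12

Derivation:
After 1 (gather 4 clay): clay=4
After 2 (gather 1 clay): clay=5
After 3 (craft valve): clay=3 valve=2
After 4 (craft valve): clay=1 valve=4
After 5 (gather 4 clay): clay=5 valve=4
After 6 (craft chain): chain=1 clay=1 valve=4
After 7 (gather 5 clay): chain=1 clay=6 valve=4
After 8 (craft valve): chain=1 clay=4 valve=6
After 9 (craft chain): chain=2 valve=6
After 10 (consume 1 chain): chain=1 valve=6
After 11 (gather 4 clay): chain=1 clay=4 valve=6
After 12 (craft valve): chain=1 clay=2 valve=8
After 13 (gather 2 clay): chain=1 clay=4 valve=8
After 14 (craft valve): chain=1 clay=2 valve=10
After 15 (gather 1 clay): chain=1 clay=3 valve=10
After 16 (craft valve): chain=1 clay=1 valve=12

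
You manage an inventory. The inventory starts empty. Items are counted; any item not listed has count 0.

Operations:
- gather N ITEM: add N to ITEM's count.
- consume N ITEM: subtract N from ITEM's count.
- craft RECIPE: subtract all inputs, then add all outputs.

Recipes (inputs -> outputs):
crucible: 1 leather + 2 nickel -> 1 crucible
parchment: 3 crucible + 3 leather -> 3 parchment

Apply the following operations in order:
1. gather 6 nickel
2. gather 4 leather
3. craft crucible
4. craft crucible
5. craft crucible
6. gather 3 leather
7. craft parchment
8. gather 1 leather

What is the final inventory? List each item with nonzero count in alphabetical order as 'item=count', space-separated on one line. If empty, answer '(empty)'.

Answer: leather=2 parchment=3

Derivation:
After 1 (gather 6 nickel): nickel=6
After 2 (gather 4 leather): leather=4 nickel=6
After 3 (craft crucible): crucible=1 leather=3 nickel=4
After 4 (craft crucible): crucible=2 leather=2 nickel=2
After 5 (craft crucible): crucible=3 leather=1
After 6 (gather 3 leather): crucible=3 leather=4
After 7 (craft parchment): leather=1 parchment=3
After 8 (gather 1 leather): leather=2 parchment=3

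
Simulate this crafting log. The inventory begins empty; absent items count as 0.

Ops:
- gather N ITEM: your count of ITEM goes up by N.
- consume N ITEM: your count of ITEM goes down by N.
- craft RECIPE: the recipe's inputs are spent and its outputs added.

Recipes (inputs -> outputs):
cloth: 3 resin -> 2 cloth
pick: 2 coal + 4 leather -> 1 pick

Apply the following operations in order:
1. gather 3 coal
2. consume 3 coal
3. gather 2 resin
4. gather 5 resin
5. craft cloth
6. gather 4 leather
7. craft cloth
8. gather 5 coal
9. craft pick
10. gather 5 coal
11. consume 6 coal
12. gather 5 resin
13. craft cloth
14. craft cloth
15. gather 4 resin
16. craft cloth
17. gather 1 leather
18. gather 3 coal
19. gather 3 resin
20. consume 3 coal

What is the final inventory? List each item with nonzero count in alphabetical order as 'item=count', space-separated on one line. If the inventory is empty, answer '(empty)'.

Answer: cloth=10 coal=2 leather=1 pick=1 resin=4

Derivation:
After 1 (gather 3 coal): coal=3
After 2 (consume 3 coal): (empty)
After 3 (gather 2 resin): resin=2
After 4 (gather 5 resin): resin=7
After 5 (craft cloth): cloth=2 resin=4
After 6 (gather 4 leather): cloth=2 leather=4 resin=4
After 7 (craft cloth): cloth=4 leather=4 resin=1
After 8 (gather 5 coal): cloth=4 coal=5 leather=4 resin=1
After 9 (craft pick): cloth=4 coal=3 pick=1 resin=1
After 10 (gather 5 coal): cloth=4 coal=8 pick=1 resin=1
After 11 (consume 6 coal): cloth=4 coal=2 pick=1 resin=1
After 12 (gather 5 resin): cloth=4 coal=2 pick=1 resin=6
After 13 (craft cloth): cloth=6 coal=2 pick=1 resin=3
After 14 (craft cloth): cloth=8 coal=2 pick=1
After 15 (gather 4 resin): cloth=8 coal=2 pick=1 resin=4
After 16 (craft cloth): cloth=10 coal=2 pick=1 resin=1
After 17 (gather 1 leather): cloth=10 coal=2 leather=1 pick=1 resin=1
After 18 (gather 3 coal): cloth=10 coal=5 leather=1 pick=1 resin=1
After 19 (gather 3 resin): cloth=10 coal=5 leather=1 pick=1 resin=4
After 20 (consume 3 coal): cloth=10 coal=2 leather=1 pick=1 resin=4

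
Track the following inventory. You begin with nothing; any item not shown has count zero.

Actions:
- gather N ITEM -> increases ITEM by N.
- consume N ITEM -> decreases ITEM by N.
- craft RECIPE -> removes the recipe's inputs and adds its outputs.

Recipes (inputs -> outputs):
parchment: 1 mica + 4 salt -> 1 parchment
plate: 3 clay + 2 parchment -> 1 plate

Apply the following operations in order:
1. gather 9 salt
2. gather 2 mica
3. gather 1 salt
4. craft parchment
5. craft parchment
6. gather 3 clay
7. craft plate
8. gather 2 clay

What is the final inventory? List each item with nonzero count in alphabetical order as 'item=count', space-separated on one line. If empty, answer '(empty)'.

After 1 (gather 9 salt): salt=9
After 2 (gather 2 mica): mica=2 salt=9
After 3 (gather 1 salt): mica=2 salt=10
After 4 (craft parchment): mica=1 parchment=1 salt=6
After 5 (craft parchment): parchment=2 salt=2
After 6 (gather 3 clay): clay=3 parchment=2 salt=2
After 7 (craft plate): plate=1 salt=2
After 8 (gather 2 clay): clay=2 plate=1 salt=2

Answer: clay=2 plate=1 salt=2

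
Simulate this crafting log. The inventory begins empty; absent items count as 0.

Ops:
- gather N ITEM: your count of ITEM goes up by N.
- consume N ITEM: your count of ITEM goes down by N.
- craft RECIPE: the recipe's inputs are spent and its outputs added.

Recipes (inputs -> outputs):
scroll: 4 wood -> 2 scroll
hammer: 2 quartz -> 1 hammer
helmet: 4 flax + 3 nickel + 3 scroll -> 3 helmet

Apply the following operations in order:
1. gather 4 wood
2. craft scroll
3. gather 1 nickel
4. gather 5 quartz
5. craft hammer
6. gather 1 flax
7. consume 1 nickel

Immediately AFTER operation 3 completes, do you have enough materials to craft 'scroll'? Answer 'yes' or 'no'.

After 1 (gather 4 wood): wood=4
After 2 (craft scroll): scroll=2
After 3 (gather 1 nickel): nickel=1 scroll=2

Answer: no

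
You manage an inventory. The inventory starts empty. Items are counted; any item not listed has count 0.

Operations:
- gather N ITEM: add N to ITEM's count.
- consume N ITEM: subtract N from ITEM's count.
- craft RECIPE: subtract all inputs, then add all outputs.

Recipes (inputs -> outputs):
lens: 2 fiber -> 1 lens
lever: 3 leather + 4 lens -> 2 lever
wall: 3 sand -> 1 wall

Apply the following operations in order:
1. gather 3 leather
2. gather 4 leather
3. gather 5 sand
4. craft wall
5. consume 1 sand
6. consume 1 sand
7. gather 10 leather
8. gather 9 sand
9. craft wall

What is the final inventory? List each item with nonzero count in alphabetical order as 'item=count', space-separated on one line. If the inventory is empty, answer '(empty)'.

Answer: leather=17 sand=6 wall=2

Derivation:
After 1 (gather 3 leather): leather=3
After 2 (gather 4 leather): leather=7
After 3 (gather 5 sand): leather=7 sand=5
After 4 (craft wall): leather=7 sand=2 wall=1
After 5 (consume 1 sand): leather=7 sand=1 wall=1
After 6 (consume 1 sand): leather=7 wall=1
After 7 (gather 10 leather): leather=17 wall=1
After 8 (gather 9 sand): leather=17 sand=9 wall=1
After 9 (craft wall): leather=17 sand=6 wall=2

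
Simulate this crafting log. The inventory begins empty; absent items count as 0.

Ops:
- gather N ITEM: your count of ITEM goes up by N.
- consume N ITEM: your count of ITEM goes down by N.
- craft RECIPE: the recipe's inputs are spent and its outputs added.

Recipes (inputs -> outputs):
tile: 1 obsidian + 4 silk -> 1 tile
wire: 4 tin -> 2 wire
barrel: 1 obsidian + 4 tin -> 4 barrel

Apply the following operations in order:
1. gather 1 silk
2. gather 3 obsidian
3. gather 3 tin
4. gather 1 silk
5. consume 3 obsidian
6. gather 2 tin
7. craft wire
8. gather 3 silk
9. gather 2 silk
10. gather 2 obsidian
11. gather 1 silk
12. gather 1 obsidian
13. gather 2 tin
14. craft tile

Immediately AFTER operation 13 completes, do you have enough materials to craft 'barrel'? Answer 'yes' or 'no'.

After 1 (gather 1 silk): silk=1
After 2 (gather 3 obsidian): obsidian=3 silk=1
After 3 (gather 3 tin): obsidian=3 silk=1 tin=3
After 4 (gather 1 silk): obsidian=3 silk=2 tin=3
After 5 (consume 3 obsidian): silk=2 tin=3
After 6 (gather 2 tin): silk=2 tin=5
After 7 (craft wire): silk=2 tin=1 wire=2
After 8 (gather 3 silk): silk=5 tin=1 wire=2
After 9 (gather 2 silk): silk=7 tin=1 wire=2
After 10 (gather 2 obsidian): obsidian=2 silk=7 tin=1 wire=2
After 11 (gather 1 silk): obsidian=2 silk=8 tin=1 wire=2
After 12 (gather 1 obsidian): obsidian=3 silk=8 tin=1 wire=2
After 13 (gather 2 tin): obsidian=3 silk=8 tin=3 wire=2

Answer: no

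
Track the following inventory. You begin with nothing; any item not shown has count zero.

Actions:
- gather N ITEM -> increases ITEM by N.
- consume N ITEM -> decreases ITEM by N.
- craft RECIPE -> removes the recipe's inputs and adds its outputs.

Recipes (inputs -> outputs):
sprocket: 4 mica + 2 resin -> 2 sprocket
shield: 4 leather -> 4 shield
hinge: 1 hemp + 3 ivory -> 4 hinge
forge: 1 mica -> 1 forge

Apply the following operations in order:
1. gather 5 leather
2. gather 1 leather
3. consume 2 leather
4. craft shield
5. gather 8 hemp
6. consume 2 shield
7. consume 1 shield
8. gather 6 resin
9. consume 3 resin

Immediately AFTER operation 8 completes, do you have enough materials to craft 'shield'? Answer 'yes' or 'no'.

After 1 (gather 5 leather): leather=5
After 2 (gather 1 leather): leather=6
After 3 (consume 2 leather): leather=4
After 4 (craft shield): shield=4
After 5 (gather 8 hemp): hemp=8 shield=4
After 6 (consume 2 shield): hemp=8 shield=2
After 7 (consume 1 shield): hemp=8 shield=1
After 8 (gather 6 resin): hemp=8 resin=6 shield=1

Answer: no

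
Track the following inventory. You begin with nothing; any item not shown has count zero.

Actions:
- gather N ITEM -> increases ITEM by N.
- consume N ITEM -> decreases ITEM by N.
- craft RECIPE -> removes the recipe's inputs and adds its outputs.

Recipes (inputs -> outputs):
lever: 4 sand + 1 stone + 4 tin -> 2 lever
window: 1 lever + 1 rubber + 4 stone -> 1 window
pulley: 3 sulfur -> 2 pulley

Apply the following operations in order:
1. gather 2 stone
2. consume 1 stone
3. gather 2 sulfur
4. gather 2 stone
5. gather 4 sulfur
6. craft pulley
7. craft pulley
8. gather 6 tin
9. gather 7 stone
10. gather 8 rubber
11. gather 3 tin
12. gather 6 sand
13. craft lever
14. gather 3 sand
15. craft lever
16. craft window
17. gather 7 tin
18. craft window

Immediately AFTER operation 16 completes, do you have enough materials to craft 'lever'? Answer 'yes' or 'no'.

Answer: no

Derivation:
After 1 (gather 2 stone): stone=2
After 2 (consume 1 stone): stone=1
After 3 (gather 2 sulfur): stone=1 sulfur=2
After 4 (gather 2 stone): stone=3 sulfur=2
After 5 (gather 4 sulfur): stone=3 sulfur=6
After 6 (craft pulley): pulley=2 stone=3 sulfur=3
After 7 (craft pulley): pulley=4 stone=3
After 8 (gather 6 tin): pulley=4 stone=3 tin=6
After 9 (gather 7 stone): pulley=4 stone=10 tin=6
After 10 (gather 8 rubber): pulley=4 rubber=8 stone=10 tin=6
After 11 (gather 3 tin): pulley=4 rubber=8 stone=10 tin=9
After 12 (gather 6 sand): pulley=4 rubber=8 sand=6 stone=10 tin=9
After 13 (craft lever): lever=2 pulley=4 rubber=8 sand=2 stone=9 tin=5
After 14 (gather 3 sand): lever=2 pulley=4 rubber=8 sand=5 stone=9 tin=5
After 15 (craft lever): lever=4 pulley=4 rubber=8 sand=1 stone=8 tin=1
After 16 (craft window): lever=3 pulley=4 rubber=7 sand=1 stone=4 tin=1 window=1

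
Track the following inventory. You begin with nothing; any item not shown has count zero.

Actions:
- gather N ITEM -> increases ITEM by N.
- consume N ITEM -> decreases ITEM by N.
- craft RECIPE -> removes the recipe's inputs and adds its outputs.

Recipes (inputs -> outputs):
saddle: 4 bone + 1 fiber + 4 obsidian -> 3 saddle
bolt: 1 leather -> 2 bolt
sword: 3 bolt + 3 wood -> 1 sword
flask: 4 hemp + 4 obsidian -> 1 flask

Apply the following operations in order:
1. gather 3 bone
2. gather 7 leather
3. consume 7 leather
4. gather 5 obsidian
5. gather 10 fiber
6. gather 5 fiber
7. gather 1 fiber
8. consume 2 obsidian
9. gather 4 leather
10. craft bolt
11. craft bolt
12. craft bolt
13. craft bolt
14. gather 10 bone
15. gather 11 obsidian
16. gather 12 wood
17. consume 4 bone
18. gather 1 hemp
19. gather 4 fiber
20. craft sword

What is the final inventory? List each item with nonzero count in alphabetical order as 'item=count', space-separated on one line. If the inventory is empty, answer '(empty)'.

After 1 (gather 3 bone): bone=3
After 2 (gather 7 leather): bone=3 leather=7
After 3 (consume 7 leather): bone=3
After 4 (gather 5 obsidian): bone=3 obsidian=5
After 5 (gather 10 fiber): bone=3 fiber=10 obsidian=5
After 6 (gather 5 fiber): bone=3 fiber=15 obsidian=5
After 7 (gather 1 fiber): bone=3 fiber=16 obsidian=5
After 8 (consume 2 obsidian): bone=3 fiber=16 obsidian=3
After 9 (gather 4 leather): bone=3 fiber=16 leather=4 obsidian=3
After 10 (craft bolt): bolt=2 bone=3 fiber=16 leather=3 obsidian=3
After 11 (craft bolt): bolt=4 bone=3 fiber=16 leather=2 obsidian=3
After 12 (craft bolt): bolt=6 bone=3 fiber=16 leather=1 obsidian=3
After 13 (craft bolt): bolt=8 bone=3 fiber=16 obsidian=3
After 14 (gather 10 bone): bolt=8 bone=13 fiber=16 obsidian=3
After 15 (gather 11 obsidian): bolt=8 bone=13 fiber=16 obsidian=14
After 16 (gather 12 wood): bolt=8 bone=13 fiber=16 obsidian=14 wood=12
After 17 (consume 4 bone): bolt=8 bone=9 fiber=16 obsidian=14 wood=12
After 18 (gather 1 hemp): bolt=8 bone=9 fiber=16 hemp=1 obsidian=14 wood=12
After 19 (gather 4 fiber): bolt=8 bone=9 fiber=20 hemp=1 obsidian=14 wood=12
After 20 (craft sword): bolt=5 bone=9 fiber=20 hemp=1 obsidian=14 sword=1 wood=9

Answer: bolt=5 bone=9 fiber=20 hemp=1 obsidian=14 sword=1 wood=9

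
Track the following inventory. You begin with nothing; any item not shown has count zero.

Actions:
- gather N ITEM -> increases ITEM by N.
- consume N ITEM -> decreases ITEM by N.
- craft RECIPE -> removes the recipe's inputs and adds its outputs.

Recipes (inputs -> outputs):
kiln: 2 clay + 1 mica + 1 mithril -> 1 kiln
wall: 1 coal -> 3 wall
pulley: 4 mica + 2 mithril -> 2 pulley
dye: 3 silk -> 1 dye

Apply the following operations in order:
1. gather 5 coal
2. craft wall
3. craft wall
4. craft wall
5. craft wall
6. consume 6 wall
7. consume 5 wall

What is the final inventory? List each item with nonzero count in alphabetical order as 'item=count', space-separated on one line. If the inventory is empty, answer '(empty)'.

After 1 (gather 5 coal): coal=5
After 2 (craft wall): coal=4 wall=3
After 3 (craft wall): coal=3 wall=6
After 4 (craft wall): coal=2 wall=9
After 5 (craft wall): coal=1 wall=12
After 6 (consume 6 wall): coal=1 wall=6
After 7 (consume 5 wall): coal=1 wall=1

Answer: coal=1 wall=1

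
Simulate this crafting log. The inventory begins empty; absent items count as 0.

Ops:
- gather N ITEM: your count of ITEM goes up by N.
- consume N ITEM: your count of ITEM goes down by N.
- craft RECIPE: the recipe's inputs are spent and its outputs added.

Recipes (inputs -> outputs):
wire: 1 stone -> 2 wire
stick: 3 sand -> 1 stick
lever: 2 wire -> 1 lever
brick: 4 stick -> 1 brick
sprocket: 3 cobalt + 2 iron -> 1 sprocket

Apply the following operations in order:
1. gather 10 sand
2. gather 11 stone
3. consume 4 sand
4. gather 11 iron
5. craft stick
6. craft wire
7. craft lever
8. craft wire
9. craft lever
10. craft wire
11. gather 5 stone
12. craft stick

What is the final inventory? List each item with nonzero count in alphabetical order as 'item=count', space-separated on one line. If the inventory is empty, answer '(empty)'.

After 1 (gather 10 sand): sand=10
After 2 (gather 11 stone): sand=10 stone=11
After 3 (consume 4 sand): sand=6 stone=11
After 4 (gather 11 iron): iron=11 sand=6 stone=11
After 5 (craft stick): iron=11 sand=3 stick=1 stone=11
After 6 (craft wire): iron=11 sand=3 stick=1 stone=10 wire=2
After 7 (craft lever): iron=11 lever=1 sand=3 stick=1 stone=10
After 8 (craft wire): iron=11 lever=1 sand=3 stick=1 stone=9 wire=2
After 9 (craft lever): iron=11 lever=2 sand=3 stick=1 stone=9
After 10 (craft wire): iron=11 lever=2 sand=3 stick=1 stone=8 wire=2
After 11 (gather 5 stone): iron=11 lever=2 sand=3 stick=1 stone=13 wire=2
After 12 (craft stick): iron=11 lever=2 stick=2 stone=13 wire=2

Answer: iron=11 lever=2 stick=2 stone=13 wire=2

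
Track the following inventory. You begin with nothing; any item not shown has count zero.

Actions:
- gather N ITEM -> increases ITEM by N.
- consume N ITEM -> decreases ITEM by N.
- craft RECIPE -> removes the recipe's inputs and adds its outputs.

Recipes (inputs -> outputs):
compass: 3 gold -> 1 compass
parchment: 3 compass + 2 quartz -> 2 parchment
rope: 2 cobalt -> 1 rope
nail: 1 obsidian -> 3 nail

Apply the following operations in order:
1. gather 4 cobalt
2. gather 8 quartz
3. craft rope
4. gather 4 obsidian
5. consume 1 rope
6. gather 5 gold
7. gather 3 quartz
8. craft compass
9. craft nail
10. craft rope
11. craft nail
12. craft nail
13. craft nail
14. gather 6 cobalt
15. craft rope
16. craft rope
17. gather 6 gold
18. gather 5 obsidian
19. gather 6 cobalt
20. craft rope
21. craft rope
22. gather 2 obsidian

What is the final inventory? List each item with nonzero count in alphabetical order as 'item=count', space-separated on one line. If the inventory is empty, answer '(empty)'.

After 1 (gather 4 cobalt): cobalt=4
After 2 (gather 8 quartz): cobalt=4 quartz=8
After 3 (craft rope): cobalt=2 quartz=8 rope=1
After 4 (gather 4 obsidian): cobalt=2 obsidian=4 quartz=8 rope=1
After 5 (consume 1 rope): cobalt=2 obsidian=4 quartz=8
After 6 (gather 5 gold): cobalt=2 gold=5 obsidian=4 quartz=8
After 7 (gather 3 quartz): cobalt=2 gold=5 obsidian=4 quartz=11
After 8 (craft compass): cobalt=2 compass=1 gold=2 obsidian=4 quartz=11
After 9 (craft nail): cobalt=2 compass=1 gold=2 nail=3 obsidian=3 quartz=11
After 10 (craft rope): compass=1 gold=2 nail=3 obsidian=3 quartz=11 rope=1
After 11 (craft nail): compass=1 gold=2 nail=6 obsidian=2 quartz=11 rope=1
After 12 (craft nail): compass=1 gold=2 nail=9 obsidian=1 quartz=11 rope=1
After 13 (craft nail): compass=1 gold=2 nail=12 quartz=11 rope=1
After 14 (gather 6 cobalt): cobalt=6 compass=1 gold=2 nail=12 quartz=11 rope=1
After 15 (craft rope): cobalt=4 compass=1 gold=2 nail=12 quartz=11 rope=2
After 16 (craft rope): cobalt=2 compass=1 gold=2 nail=12 quartz=11 rope=3
After 17 (gather 6 gold): cobalt=2 compass=1 gold=8 nail=12 quartz=11 rope=3
After 18 (gather 5 obsidian): cobalt=2 compass=1 gold=8 nail=12 obsidian=5 quartz=11 rope=3
After 19 (gather 6 cobalt): cobalt=8 compass=1 gold=8 nail=12 obsidian=5 quartz=11 rope=3
After 20 (craft rope): cobalt=6 compass=1 gold=8 nail=12 obsidian=5 quartz=11 rope=4
After 21 (craft rope): cobalt=4 compass=1 gold=8 nail=12 obsidian=5 quartz=11 rope=5
After 22 (gather 2 obsidian): cobalt=4 compass=1 gold=8 nail=12 obsidian=7 quartz=11 rope=5

Answer: cobalt=4 compass=1 gold=8 nail=12 obsidian=7 quartz=11 rope=5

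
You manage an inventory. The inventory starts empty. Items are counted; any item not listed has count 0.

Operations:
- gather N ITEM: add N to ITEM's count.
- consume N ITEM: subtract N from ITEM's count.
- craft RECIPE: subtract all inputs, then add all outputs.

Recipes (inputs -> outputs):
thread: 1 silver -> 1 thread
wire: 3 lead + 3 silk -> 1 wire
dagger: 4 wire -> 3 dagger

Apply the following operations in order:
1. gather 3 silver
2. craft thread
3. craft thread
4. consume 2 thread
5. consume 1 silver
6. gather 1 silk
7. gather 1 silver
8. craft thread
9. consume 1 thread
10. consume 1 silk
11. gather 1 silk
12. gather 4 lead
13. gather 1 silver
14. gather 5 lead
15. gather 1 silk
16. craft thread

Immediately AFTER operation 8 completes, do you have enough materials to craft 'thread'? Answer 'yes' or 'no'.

After 1 (gather 3 silver): silver=3
After 2 (craft thread): silver=2 thread=1
After 3 (craft thread): silver=1 thread=2
After 4 (consume 2 thread): silver=1
After 5 (consume 1 silver): (empty)
After 6 (gather 1 silk): silk=1
After 7 (gather 1 silver): silk=1 silver=1
After 8 (craft thread): silk=1 thread=1

Answer: no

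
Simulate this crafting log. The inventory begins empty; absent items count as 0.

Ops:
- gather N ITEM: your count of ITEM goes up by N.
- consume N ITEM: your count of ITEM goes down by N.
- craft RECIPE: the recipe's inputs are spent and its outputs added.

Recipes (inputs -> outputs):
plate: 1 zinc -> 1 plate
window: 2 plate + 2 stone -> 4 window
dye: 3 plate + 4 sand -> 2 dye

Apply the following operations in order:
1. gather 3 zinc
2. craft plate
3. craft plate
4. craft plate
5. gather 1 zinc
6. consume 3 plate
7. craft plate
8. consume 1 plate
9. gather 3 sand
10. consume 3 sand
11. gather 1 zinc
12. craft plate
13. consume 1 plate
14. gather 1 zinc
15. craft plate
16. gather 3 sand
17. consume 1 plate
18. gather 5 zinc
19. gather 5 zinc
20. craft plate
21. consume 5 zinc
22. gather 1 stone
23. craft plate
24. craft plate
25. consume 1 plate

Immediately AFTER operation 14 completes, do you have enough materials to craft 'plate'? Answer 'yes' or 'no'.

After 1 (gather 3 zinc): zinc=3
After 2 (craft plate): plate=1 zinc=2
After 3 (craft plate): plate=2 zinc=1
After 4 (craft plate): plate=3
After 5 (gather 1 zinc): plate=3 zinc=1
After 6 (consume 3 plate): zinc=1
After 7 (craft plate): plate=1
After 8 (consume 1 plate): (empty)
After 9 (gather 3 sand): sand=3
After 10 (consume 3 sand): (empty)
After 11 (gather 1 zinc): zinc=1
After 12 (craft plate): plate=1
After 13 (consume 1 plate): (empty)
After 14 (gather 1 zinc): zinc=1

Answer: yes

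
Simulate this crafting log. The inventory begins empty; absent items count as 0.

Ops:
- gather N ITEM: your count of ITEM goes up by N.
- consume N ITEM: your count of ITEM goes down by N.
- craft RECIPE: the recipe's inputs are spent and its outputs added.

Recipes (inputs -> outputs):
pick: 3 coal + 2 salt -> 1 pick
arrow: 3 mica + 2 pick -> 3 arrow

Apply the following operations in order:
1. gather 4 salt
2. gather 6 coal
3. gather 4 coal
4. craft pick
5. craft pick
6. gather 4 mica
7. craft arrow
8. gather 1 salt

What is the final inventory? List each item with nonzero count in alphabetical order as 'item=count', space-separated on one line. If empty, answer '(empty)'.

After 1 (gather 4 salt): salt=4
After 2 (gather 6 coal): coal=6 salt=4
After 3 (gather 4 coal): coal=10 salt=4
After 4 (craft pick): coal=7 pick=1 salt=2
After 5 (craft pick): coal=4 pick=2
After 6 (gather 4 mica): coal=4 mica=4 pick=2
After 7 (craft arrow): arrow=3 coal=4 mica=1
After 8 (gather 1 salt): arrow=3 coal=4 mica=1 salt=1

Answer: arrow=3 coal=4 mica=1 salt=1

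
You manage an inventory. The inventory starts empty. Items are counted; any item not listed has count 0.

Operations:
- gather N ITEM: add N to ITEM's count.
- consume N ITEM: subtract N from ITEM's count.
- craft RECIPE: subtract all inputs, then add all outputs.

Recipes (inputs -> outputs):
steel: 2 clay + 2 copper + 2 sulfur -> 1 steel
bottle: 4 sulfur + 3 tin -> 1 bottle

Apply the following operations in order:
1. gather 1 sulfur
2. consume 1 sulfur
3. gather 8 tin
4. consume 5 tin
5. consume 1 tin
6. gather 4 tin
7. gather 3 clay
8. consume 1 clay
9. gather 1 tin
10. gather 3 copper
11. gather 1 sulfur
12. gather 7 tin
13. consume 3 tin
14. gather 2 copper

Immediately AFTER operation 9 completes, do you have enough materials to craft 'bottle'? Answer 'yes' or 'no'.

After 1 (gather 1 sulfur): sulfur=1
After 2 (consume 1 sulfur): (empty)
After 3 (gather 8 tin): tin=8
After 4 (consume 5 tin): tin=3
After 5 (consume 1 tin): tin=2
After 6 (gather 4 tin): tin=6
After 7 (gather 3 clay): clay=3 tin=6
After 8 (consume 1 clay): clay=2 tin=6
After 9 (gather 1 tin): clay=2 tin=7

Answer: no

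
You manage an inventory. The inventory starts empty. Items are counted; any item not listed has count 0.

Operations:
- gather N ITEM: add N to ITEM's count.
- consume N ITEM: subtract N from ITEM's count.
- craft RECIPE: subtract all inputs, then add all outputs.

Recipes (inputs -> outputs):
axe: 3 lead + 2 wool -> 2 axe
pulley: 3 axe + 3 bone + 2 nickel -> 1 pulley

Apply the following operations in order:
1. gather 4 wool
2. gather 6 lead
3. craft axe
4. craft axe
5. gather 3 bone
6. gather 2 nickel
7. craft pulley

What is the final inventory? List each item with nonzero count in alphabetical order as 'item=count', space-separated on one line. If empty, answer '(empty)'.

After 1 (gather 4 wool): wool=4
After 2 (gather 6 lead): lead=6 wool=4
After 3 (craft axe): axe=2 lead=3 wool=2
After 4 (craft axe): axe=4
After 5 (gather 3 bone): axe=4 bone=3
After 6 (gather 2 nickel): axe=4 bone=3 nickel=2
After 7 (craft pulley): axe=1 pulley=1

Answer: axe=1 pulley=1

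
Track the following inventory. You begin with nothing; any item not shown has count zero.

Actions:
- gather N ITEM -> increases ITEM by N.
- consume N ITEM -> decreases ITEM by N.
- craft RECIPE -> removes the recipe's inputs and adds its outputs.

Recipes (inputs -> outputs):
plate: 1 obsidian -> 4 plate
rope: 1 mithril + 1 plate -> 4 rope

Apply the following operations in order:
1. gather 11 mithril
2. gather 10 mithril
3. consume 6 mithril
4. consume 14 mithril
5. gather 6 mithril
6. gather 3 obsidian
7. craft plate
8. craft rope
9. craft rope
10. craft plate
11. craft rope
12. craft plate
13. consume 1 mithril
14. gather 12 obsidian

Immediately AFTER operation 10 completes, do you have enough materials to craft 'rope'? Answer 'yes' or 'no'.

Answer: yes

Derivation:
After 1 (gather 11 mithril): mithril=11
After 2 (gather 10 mithril): mithril=21
After 3 (consume 6 mithril): mithril=15
After 4 (consume 14 mithril): mithril=1
After 5 (gather 6 mithril): mithril=7
After 6 (gather 3 obsidian): mithril=7 obsidian=3
After 7 (craft plate): mithril=7 obsidian=2 plate=4
After 8 (craft rope): mithril=6 obsidian=2 plate=3 rope=4
After 9 (craft rope): mithril=5 obsidian=2 plate=2 rope=8
After 10 (craft plate): mithril=5 obsidian=1 plate=6 rope=8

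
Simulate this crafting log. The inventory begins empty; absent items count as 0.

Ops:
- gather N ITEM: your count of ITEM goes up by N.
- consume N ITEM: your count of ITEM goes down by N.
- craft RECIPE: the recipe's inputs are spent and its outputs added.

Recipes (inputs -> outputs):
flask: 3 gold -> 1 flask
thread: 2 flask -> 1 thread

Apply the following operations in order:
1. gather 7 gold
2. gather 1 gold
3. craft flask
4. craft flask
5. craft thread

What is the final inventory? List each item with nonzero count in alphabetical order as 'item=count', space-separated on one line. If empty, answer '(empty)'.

Answer: gold=2 thread=1

Derivation:
After 1 (gather 7 gold): gold=7
After 2 (gather 1 gold): gold=8
After 3 (craft flask): flask=1 gold=5
After 4 (craft flask): flask=2 gold=2
After 5 (craft thread): gold=2 thread=1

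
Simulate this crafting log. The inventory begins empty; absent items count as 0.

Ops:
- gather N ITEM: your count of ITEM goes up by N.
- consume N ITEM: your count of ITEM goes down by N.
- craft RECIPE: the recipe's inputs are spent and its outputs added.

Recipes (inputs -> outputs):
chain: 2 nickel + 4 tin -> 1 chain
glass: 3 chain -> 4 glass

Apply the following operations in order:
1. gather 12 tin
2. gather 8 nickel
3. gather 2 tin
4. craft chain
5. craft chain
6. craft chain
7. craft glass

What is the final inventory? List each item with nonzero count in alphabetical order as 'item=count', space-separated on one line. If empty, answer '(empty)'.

Answer: glass=4 nickel=2 tin=2

Derivation:
After 1 (gather 12 tin): tin=12
After 2 (gather 8 nickel): nickel=8 tin=12
After 3 (gather 2 tin): nickel=8 tin=14
After 4 (craft chain): chain=1 nickel=6 tin=10
After 5 (craft chain): chain=2 nickel=4 tin=6
After 6 (craft chain): chain=3 nickel=2 tin=2
After 7 (craft glass): glass=4 nickel=2 tin=2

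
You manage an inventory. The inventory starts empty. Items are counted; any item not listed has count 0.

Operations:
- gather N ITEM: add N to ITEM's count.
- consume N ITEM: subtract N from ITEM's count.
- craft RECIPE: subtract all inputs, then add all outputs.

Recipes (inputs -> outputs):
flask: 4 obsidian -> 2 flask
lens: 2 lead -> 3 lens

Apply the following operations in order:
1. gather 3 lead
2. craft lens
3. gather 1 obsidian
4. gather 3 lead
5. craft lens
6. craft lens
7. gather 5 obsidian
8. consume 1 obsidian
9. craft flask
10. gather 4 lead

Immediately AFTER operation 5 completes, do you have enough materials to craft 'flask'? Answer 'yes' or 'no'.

Answer: no

Derivation:
After 1 (gather 3 lead): lead=3
After 2 (craft lens): lead=1 lens=3
After 3 (gather 1 obsidian): lead=1 lens=3 obsidian=1
After 4 (gather 3 lead): lead=4 lens=3 obsidian=1
After 5 (craft lens): lead=2 lens=6 obsidian=1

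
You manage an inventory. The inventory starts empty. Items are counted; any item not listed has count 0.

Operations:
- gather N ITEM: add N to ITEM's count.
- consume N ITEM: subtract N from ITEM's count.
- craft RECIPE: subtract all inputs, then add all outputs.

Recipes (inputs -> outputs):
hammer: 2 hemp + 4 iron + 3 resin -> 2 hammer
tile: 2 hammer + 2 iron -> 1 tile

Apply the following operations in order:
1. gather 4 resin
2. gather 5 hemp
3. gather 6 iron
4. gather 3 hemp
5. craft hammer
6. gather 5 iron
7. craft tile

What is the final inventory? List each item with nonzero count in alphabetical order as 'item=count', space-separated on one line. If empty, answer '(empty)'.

Answer: hemp=6 iron=5 resin=1 tile=1

Derivation:
After 1 (gather 4 resin): resin=4
After 2 (gather 5 hemp): hemp=5 resin=4
After 3 (gather 6 iron): hemp=5 iron=6 resin=4
After 4 (gather 3 hemp): hemp=8 iron=6 resin=4
After 5 (craft hammer): hammer=2 hemp=6 iron=2 resin=1
After 6 (gather 5 iron): hammer=2 hemp=6 iron=7 resin=1
After 7 (craft tile): hemp=6 iron=5 resin=1 tile=1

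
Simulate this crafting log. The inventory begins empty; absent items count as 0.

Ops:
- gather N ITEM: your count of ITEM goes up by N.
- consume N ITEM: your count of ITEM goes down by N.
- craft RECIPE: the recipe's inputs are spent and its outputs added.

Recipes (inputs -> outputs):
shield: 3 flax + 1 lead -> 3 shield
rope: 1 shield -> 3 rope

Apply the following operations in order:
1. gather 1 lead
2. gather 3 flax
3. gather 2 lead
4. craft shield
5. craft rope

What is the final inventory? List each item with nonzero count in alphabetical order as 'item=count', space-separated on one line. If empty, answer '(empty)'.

After 1 (gather 1 lead): lead=1
After 2 (gather 3 flax): flax=3 lead=1
After 3 (gather 2 lead): flax=3 lead=3
After 4 (craft shield): lead=2 shield=3
After 5 (craft rope): lead=2 rope=3 shield=2

Answer: lead=2 rope=3 shield=2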